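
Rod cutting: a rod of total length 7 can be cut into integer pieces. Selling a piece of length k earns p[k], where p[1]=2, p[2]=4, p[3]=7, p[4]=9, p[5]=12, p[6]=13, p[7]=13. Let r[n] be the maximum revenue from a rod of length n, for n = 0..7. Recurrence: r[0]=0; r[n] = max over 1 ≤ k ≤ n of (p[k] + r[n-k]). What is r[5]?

   n    0    1    2    3    4    5    6    7
r[n]    0    2    4    7    9   12   14   16

12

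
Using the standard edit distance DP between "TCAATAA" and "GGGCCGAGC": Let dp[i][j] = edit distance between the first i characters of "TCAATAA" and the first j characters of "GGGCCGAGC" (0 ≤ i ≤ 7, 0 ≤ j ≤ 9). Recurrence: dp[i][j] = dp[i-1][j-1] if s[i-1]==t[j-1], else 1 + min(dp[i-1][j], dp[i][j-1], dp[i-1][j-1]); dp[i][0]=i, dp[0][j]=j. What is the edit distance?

8

   ''  G  G  G  C  C  G  A  G  C
''  0  1  2  3  4  5  6  7  8  9
 T  1  1  2  3  4  5  6  7  8  9
 C  2  2  2  3  3  4  5  6  7  8
 A  3  3  3  3  4  4  5  5  6  7
 A  4  4  4  4  4  5  5  5  6  7
 T  5  5  5  5  5  5  6  6  6  7
 A  6  6  6  6  6  6  6  6  7  7
 A  7  7  7  7  7  7  7  6  7  8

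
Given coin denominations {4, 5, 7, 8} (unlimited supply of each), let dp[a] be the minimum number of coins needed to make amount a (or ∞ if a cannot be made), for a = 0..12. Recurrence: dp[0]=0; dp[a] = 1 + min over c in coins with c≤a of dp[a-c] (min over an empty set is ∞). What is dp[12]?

 a  0  1  2  3  4  5  6  7  8  9 10 11 12
dp  0  -  -  -  1  1  -  1  1  2  2  2  2
(- denotes ∞ / unreachable)

2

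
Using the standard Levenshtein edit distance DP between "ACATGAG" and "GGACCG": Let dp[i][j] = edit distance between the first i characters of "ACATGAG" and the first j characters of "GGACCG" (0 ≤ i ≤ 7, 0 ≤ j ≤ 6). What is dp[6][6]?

5

   ''  G  G  A  C  C  G
''  0  1  2  3  4  5  6
 A  1  1  2  2  3  4  5
 C  2  2  2  3  2  3  4
 A  3  3  3  2  3  3  4
 T  4  4  4  3  3  4  4
 G  5  4  4  4  4  4  4
 A  6  5  5  4  5  5  5
 G  7  6  5  5  5  6  5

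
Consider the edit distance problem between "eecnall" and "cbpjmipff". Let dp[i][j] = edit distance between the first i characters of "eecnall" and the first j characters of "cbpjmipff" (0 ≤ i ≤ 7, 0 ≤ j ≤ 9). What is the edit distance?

9

   ''  c  b  p  j  m  i  p  f  f
''  0  1  2  3  4  5  6  7  8  9
 e  1  1  2  3  4  5  6  7  8  9
 e  2  2  2  3  4  5  6  7  8  9
 c  3  2  3  3  4  5  6  7  8  9
 n  4  3  3  4  4  5  6  7  8  9
 a  5  4  4  4  5  5  6  7  8  9
 l  6  5  5  5  5  6  6  7  8  9
 l  7  6  6  6  6  6  7  7  8  9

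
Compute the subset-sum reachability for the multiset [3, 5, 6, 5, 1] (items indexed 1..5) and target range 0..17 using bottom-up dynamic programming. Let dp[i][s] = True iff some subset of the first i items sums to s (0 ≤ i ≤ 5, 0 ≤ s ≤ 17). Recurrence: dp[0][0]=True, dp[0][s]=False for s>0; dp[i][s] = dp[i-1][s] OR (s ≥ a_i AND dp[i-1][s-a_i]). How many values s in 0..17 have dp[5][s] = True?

i\s   0   1   2   3   4   5   6   7   8   9  10  11  12  13  14  15  16  17
  0   T   F   F   F   F   F   F   F   F   F   F   F   F   F   F   F   F   F
  1   T   F   F   T   F   F   F   F   F   F   F   F   F   F   F   F   F   F
  2   T   F   F   T   F   T   F   F   T   F   F   F   F   F   F   F   F   F
  3   T   F   F   T   F   T   T   F   T   T   F   T   F   F   T   F   F   F
  4   T   F   F   T   F   T   T   F   T   T   T   T   F   T   T   F   T   F
  5   T   T   F   T   T   T   T   T   T   T   T   T   T   T   T   T   T   T

17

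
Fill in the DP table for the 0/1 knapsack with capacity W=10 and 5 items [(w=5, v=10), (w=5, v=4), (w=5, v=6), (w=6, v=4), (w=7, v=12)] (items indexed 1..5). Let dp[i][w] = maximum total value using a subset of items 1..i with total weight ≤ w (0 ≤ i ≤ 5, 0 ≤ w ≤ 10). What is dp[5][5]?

10

i\w   0   1   2   3   4   5   6   7   8   9  10
  0   0   0   0   0   0   0   0   0   0   0   0
  1   0   0   0   0   0  10  10  10  10  10  10
  2   0   0   0   0   0  10  10  10  10  10  14
  3   0   0   0   0   0  10  10  10  10  10  16
  4   0   0   0   0   0  10  10  10  10  10  16
  5   0   0   0   0   0  10  10  12  12  12  16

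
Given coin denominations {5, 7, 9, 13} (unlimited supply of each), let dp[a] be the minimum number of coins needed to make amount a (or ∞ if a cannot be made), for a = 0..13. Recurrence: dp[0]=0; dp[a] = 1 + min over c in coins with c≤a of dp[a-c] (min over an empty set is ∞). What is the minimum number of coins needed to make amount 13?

 a  0  1  2  3  4  5  6  7  8  9 10 11 12 13
dp  0  -  -  -  -  1  -  1  -  1  2  -  2  1
(- denotes ∞ / unreachable)

1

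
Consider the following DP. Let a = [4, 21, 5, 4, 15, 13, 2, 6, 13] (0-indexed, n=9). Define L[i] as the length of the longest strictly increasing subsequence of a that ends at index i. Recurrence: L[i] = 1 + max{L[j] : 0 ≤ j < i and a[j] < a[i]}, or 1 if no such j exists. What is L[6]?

   i    0    1    2    3    4    5    6    7    8
a[i]    4   21    5    4   15   13    2    6   13
L[i]    1    2    2    1    3    3    1    3    4

1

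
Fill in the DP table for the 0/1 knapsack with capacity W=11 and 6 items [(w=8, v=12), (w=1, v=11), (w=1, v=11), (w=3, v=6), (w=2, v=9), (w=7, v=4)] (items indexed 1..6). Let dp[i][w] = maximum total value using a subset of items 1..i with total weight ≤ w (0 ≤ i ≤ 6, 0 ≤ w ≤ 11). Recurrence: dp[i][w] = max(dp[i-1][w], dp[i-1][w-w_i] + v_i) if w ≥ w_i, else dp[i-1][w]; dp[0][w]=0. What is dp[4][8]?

i\w   0   1   2   3   4   5   6   7   8   9  10  11
  0   0   0   0   0   0   0   0   0   0   0   0   0
  1   0   0   0   0   0   0   0   0  12  12  12  12
  2   0  11  11  11  11  11  11  11  12  23  23  23
  3   0  11  22  22  22  22  22  22  22  23  34  34
  4   0  11  22  22  22  28  28  28  28  28  34  34
  5   0  11  22  22  31  31  31  37  37  37  37  37
  6   0  11  22  22  31  31  31  37  37  37  37  37

28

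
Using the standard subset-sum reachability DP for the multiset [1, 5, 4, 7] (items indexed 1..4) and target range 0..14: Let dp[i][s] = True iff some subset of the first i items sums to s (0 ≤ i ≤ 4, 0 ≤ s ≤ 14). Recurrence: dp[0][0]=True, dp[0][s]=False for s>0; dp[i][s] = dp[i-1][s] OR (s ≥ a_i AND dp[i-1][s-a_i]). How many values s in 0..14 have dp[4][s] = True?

i\s   0   1   2   3   4   5   6   7   8   9  10  11  12  13  14
  0   T   F   F   F   F   F   F   F   F   F   F   F   F   F   F
  1   T   T   F   F   F   F   F   F   F   F   F   F   F   F   F
  2   T   T   F   F   F   T   T   F   F   F   F   F   F   F   F
  3   T   T   F   F   T   T   T   F   F   T   T   F   F   F   F
  4   T   T   F   F   T   T   T   T   T   T   T   T   T   T   F

12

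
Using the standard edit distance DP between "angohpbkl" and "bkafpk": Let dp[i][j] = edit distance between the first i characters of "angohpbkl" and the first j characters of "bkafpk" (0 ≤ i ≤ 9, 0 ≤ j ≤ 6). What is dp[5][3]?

   ''  b  k  a  f  p  k
''  0  1  2  3  4  5  6
 a  1  1  2  2  3  4  5
 n  2  2  2  3  3  4  5
 g  3  3  3  3  4  4  5
 o  4  4  4  4  4  5  5
 h  5  5  5  5  5  5  6
 p  6  6  6  6  6  5  6
 b  7  6  7  7  7  6  6
 k  8  7  6  7  8  7  6
 l  9  8  7  7  8  8  7

5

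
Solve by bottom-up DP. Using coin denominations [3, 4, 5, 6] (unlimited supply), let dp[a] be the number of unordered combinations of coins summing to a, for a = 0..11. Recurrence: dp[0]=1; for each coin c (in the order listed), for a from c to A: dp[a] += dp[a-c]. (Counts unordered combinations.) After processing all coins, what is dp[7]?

1

after  coin     0     1     2     3     4     5     6     7     8     9    10    11
          3     1     0     0     1     0     0     1     0     0     1     0     0
          4     1     0     0     1     1     0     1     1     1     1     1     1
          5     1     0     0     1     1     1     1     1     2     2     2     2
          6     1     0     0     1     1     1     2     1     2     3     3     3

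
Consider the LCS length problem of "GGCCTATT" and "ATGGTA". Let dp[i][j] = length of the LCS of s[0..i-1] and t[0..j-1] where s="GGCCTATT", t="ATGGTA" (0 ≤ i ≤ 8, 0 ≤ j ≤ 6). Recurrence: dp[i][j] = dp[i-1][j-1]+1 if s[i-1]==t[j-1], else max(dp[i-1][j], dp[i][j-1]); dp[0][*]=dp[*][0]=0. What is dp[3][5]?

   ''  A  T  G  G  T  A
''  0  0  0  0  0  0  0
 G  0  0  0  1  1  1  1
 G  0  0  0  1  2  2  2
 C  0  0  0  1  2  2  2
 C  0  0  0  1  2  2  2
 T  0  0  1  1  2  3  3
 A  0  1  1  1  2  3  4
 T  0  1  2  2  2  3  4
 T  0  1  2  2  2  3  4

2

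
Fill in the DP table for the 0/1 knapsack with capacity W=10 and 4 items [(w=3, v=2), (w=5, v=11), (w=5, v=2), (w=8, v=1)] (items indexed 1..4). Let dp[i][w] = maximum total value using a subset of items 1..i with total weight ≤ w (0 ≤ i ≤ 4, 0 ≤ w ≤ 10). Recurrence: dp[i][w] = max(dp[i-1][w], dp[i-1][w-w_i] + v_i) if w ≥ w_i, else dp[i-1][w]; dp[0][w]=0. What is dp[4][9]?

i\w   0   1   2   3   4   5   6   7   8   9  10
  0   0   0   0   0   0   0   0   0   0   0   0
  1   0   0   0   2   2   2   2   2   2   2   2
  2   0   0   0   2   2  11  11  11  13  13  13
  3   0   0   0   2   2  11  11  11  13  13  13
  4   0   0   0   2   2  11  11  11  13  13  13

13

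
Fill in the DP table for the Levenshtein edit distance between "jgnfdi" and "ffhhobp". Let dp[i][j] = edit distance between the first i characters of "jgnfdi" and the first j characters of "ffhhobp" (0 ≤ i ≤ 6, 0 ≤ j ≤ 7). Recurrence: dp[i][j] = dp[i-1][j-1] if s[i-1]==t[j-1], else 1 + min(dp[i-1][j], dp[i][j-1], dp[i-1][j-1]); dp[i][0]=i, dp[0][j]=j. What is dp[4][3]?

   ''  f  f  h  h  o  b  p
''  0  1  2  3  4  5  6  7
 j  1  1  2  3  4  5  6  7
 g  2  2  2  3  4  5  6  7
 n  3  3  3  3  4  5  6  7
 f  4  3  3  4  4  5  6  7
 d  5  4  4  4  5  5  6  7
 i  6  5  5  5  5  6  6  7

4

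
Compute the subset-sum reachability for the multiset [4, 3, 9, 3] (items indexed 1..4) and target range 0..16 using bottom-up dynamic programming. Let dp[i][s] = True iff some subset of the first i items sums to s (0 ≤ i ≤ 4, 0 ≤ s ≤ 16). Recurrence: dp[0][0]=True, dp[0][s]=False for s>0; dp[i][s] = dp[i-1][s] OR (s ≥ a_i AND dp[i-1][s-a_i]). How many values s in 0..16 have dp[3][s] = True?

i\s   0   1   2   3   4   5   6   7   8   9  10  11  12  13  14  15  16
  0   T   F   F   F   F   F   F   F   F   F   F   F   F   F   F   F   F
  1   T   F   F   F   T   F   F   F   F   F   F   F   F   F   F   F   F
  2   T   F   F   T   T   F   F   T   F   F   F   F   F   F   F   F   F
  3   T   F   F   T   T   F   F   T   F   T   F   F   T   T   F   F   T
  4   T   F   F   T   T   F   T   T   F   T   T   F   T   T   F   T   T

8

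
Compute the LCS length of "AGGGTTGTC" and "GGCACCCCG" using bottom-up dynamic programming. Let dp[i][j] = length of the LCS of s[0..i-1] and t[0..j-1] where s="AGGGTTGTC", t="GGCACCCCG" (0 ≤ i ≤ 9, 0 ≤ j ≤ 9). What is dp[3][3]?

   ''  G  G  C  A  C  C  C  C  G
''  0  0  0  0  0  0  0  0  0  0
 A  0  0  0  0  1  1  1  1  1  1
 G  0  1  1  1  1  1  1  1  1  2
 G  0  1  2  2  2  2  2  2  2  2
 G  0  1  2  2  2  2  2  2  2  3
 T  0  1  2  2  2  2  2  2  2  3
 T  0  1  2  2  2  2  2  2  2  3
 G  0  1  2  2  2  2  2  2  2  3
 T  0  1  2  2  2  2  2  2  2  3
 C  0  1  2  3  3  3  3  3  3  3

2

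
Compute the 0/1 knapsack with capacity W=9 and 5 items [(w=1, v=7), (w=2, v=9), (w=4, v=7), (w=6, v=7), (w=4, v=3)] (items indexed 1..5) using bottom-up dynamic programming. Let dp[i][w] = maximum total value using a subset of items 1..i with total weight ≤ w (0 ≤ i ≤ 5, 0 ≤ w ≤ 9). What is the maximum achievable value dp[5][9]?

i\w   0   1   2   3   4   5   6   7   8   9
  0   0   0   0   0   0   0   0   0   0   0
  1   0   7   7   7   7   7   7   7   7   7
  2   0   7   9  16  16  16  16  16  16  16
  3   0   7   9  16  16  16  16  23  23  23
  4   0   7   9  16  16  16  16  23  23  23
  5   0   7   9  16  16  16  16  23  23  23

23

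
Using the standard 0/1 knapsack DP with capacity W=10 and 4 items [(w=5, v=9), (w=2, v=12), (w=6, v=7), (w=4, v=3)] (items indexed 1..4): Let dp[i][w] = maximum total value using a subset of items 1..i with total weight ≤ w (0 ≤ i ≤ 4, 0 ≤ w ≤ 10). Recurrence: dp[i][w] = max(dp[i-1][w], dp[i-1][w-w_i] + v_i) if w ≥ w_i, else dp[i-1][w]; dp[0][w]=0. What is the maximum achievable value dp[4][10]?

21

i\w   0   1   2   3   4   5   6   7   8   9  10
  0   0   0   0   0   0   0   0   0   0   0   0
  1   0   0   0   0   0   9   9   9   9   9   9
  2   0   0  12  12  12  12  12  21  21  21  21
  3   0   0  12  12  12  12  12  21  21  21  21
  4   0   0  12  12  12  12  15  21  21  21  21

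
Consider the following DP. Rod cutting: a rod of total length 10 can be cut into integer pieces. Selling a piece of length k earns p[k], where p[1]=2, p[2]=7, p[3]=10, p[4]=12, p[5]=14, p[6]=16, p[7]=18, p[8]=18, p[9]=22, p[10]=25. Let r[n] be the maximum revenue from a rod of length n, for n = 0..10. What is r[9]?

31

   n    0    1    2    3    4    5    6    7    8    9   10
r[n]    0    2    7   10   14   17   21   24   28   31   35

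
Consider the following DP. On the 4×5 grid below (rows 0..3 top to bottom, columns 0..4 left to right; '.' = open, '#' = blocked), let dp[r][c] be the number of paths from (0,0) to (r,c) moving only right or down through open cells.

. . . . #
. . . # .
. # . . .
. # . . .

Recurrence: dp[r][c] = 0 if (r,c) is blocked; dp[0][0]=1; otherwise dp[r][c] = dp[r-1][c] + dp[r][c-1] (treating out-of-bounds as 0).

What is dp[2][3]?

r\c   0   1   2   3   4
  0   1   1   1   1   0
  1   1   2   3   0   0
  2   1   0   3   3   3
  3   1   0   3   6   9

3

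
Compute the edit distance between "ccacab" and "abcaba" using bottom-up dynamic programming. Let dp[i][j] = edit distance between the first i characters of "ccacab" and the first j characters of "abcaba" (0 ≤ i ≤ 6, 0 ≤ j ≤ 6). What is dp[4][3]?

   ''  a  b  c  a  b  a
''  0  1  2  3  4  5  6
 c  1  1  2  2  3  4  5
 c  2  2  2  2  3  4  5
 a  3  2  3  3  2  3  4
 c  4  3  3  3  3  3  4
 a  5  4  4  4  3  4  3
 b  6  5  4  5  4  3  4

3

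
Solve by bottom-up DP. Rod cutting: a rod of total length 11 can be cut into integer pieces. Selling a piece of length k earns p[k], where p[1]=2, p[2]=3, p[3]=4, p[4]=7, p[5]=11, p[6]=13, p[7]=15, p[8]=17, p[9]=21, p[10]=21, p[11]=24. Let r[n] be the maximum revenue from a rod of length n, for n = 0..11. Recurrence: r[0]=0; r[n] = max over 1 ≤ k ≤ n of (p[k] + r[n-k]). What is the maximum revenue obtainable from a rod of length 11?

25

   n    0    1    2    3    4    5    6    7    8    9   10   11
r[n]    0    2    4    6    8   11   13   15   17   21   23   25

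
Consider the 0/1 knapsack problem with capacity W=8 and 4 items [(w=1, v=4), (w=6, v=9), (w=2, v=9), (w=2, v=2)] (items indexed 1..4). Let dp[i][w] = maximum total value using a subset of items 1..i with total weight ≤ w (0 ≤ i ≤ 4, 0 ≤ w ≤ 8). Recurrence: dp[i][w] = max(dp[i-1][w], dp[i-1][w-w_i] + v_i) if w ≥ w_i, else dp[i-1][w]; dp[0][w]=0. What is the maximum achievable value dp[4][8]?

i\w   0   1   2   3   4   5   6   7   8
  0   0   0   0   0   0   0   0   0   0
  1   0   4   4   4   4   4   4   4   4
  2   0   4   4   4   4   4   9  13  13
  3   0   4   9  13  13  13  13  13  18
  4   0   4   9  13  13  15  15  15  18

18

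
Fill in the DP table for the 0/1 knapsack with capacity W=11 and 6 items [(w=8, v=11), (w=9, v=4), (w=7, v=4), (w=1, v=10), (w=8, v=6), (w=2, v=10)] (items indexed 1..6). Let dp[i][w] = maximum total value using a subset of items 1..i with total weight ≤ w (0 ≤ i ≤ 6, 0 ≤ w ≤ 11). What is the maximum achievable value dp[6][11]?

31

i\w   0   1   2   3   4   5   6   7   8   9  10  11
  0   0   0   0   0   0   0   0   0   0   0   0   0
  1   0   0   0   0   0   0   0   0  11  11  11  11
  2   0   0   0   0   0   0   0   0  11  11  11  11
  3   0   0   0   0   0   0   0   4  11  11  11  11
  4   0  10  10  10  10  10  10  10  14  21  21  21
  5   0  10  10  10  10  10  10  10  14  21  21  21
  6   0  10  10  20  20  20  20  20  20  21  24  31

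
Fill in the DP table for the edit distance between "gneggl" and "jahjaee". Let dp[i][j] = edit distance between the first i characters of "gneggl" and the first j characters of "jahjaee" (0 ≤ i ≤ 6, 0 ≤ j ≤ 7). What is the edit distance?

   ''  j  a  h  j  a  e  e
''  0  1  2  3  4  5  6  7
 g  1  1  2  3  4  5  6  7
 n  2  2  2  3  4  5  6  7
 e  3  3  3  3  4  5  5  6
 g  4  4  4  4  4  5  6  6
 g  5  5  5  5  5  5  6  7
 l  6  6  6  6  6  6  6  7

7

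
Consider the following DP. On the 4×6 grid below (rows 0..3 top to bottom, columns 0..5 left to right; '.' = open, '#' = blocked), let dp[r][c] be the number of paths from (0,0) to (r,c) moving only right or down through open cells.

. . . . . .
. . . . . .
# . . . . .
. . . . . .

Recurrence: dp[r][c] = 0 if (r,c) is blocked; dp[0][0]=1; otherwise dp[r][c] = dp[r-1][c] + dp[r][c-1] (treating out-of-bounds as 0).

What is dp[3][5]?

50

r\c   0   1   2   3   4   5
  0   1   1   1   1   1   1
  1   1   2   3   4   5   6
  2   0   2   5   9  14  20
  3   0   2   7  16  30  50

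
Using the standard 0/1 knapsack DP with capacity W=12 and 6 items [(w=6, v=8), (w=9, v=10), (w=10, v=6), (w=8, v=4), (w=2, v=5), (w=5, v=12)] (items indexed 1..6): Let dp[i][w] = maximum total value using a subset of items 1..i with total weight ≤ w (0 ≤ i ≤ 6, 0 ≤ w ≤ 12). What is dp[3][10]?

i\w   0   1   2   3   4   5   6   7   8   9  10  11  12
  0   0   0   0   0   0   0   0   0   0   0   0   0   0
  1   0   0   0   0   0   0   8   8   8   8   8   8   8
  2   0   0   0   0   0   0   8   8   8  10  10  10  10
  3   0   0   0   0   0   0   8   8   8  10  10  10  10
  4   0   0   0   0   0   0   8   8   8  10  10  10  10
  5   0   0   5   5   5   5   8   8  13  13  13  15  15
  6   0   0   5   5   5  12  12  17  17  17  17  20  20

10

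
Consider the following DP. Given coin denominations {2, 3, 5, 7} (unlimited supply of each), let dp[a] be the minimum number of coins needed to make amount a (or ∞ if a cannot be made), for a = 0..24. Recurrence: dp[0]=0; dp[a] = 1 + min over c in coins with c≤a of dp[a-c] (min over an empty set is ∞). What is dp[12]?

 a  0  1  2  3  4  5  6  7  8  9 10 11 12 13 14 15 16 17 18 19 20 21 22 23 24
dp  0  -  1  1  2  1  2  1  2  2  2  3  2  3  2  3  3  3  4  3  4  3  4  4  4
(- denotes ∞ / unreachable)

2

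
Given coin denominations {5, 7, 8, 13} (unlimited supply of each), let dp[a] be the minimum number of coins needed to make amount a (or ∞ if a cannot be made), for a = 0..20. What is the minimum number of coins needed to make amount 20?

2

 a  0  1  2  3  4  5  6  7  8  9 10 11 12 13 14 15 16 17 18 19 20
dp  0  -  -  -  -  1  -  1  1  -  2  -  2  1  2  2  2  3  2  3  2
(- denotes ∞ / unreachable)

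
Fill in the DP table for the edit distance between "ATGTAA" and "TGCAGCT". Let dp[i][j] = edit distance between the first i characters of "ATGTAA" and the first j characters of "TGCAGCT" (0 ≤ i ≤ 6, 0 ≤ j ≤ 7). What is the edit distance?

5

   ''  T  G  C  A  G  C  T
''  0  1  2  3  4  5  6  7
 A  1  1  2  3  3  4  5  6
 T  2  1  2  3  4  4  5  5
 G  3  2  1  2  3  4  5  6
 T  4  3  2  2  3  4  5  5
 A  5  4  3  3  2  3  4  5
 A  6  5  4  4  3  3  4  5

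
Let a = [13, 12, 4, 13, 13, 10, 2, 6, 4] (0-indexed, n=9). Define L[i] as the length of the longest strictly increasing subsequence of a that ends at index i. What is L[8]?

   i    0    1    2    3    4    5    6    7    8
a[i]   13   12    4   13   13   10    2    6    4
L[i]    1    1    1    2    2    2    1    2    2

2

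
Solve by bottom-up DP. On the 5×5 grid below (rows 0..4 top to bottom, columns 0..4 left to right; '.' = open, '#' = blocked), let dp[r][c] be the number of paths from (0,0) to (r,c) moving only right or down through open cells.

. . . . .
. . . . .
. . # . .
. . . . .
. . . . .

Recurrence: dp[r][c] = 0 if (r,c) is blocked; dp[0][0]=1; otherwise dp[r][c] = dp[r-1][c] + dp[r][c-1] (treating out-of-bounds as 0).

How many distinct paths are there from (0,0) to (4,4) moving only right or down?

r\c   0   1   2   3   4
  0   1   1   1   1   1
  1   1   2   3   4   5
  2   1   3   0   4   9
  3   1   4   4   8  17
  4   1   5   9  17  34

34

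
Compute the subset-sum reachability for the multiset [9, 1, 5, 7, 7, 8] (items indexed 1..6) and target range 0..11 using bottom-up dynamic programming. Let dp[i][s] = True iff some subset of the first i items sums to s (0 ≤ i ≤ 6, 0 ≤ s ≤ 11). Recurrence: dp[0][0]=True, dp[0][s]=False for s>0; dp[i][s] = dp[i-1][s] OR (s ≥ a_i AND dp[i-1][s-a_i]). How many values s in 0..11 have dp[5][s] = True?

8

i\s   0   1   2   3   4   5   6   7   8   9  10  11
  0   T   F   F   F   F   F   F   F   F   F   F   F
  1   T   F   F   F   F   F   F   F   F   T   F   F
  2   T   T   F   F   F   F   F   F   F   T   T   F
  3   T   T   F   F   F   T   T   F   F   T   T   F
  4   T   T   F   F   F   T   T   T   T   T   T   F
  5   T   T   F   F   F   T   T   T   T   T   T   F
  6   T   T   F   F   F   T   T   T   T   T   T   F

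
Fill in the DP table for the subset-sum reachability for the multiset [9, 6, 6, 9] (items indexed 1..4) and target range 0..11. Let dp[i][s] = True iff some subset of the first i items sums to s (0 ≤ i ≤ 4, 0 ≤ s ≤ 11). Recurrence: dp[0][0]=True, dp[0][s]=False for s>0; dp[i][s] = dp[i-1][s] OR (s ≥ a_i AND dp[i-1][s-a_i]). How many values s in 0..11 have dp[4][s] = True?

i\s   0   1   2   3   4   5   6   7   8   9  10  11
  0   T   F   F   F   F   F   F   F   F   F   F   F
  1   T   F   F   F   F   F   F   F   F   T   F   F
  2   T   F   F   F   F   F   T   F   F   T   F   F
  3   T   F   F   F   F   F   T   F   F   T   F   F
  4   T   F   F   F   F   F   T   F   F   T   F   F

3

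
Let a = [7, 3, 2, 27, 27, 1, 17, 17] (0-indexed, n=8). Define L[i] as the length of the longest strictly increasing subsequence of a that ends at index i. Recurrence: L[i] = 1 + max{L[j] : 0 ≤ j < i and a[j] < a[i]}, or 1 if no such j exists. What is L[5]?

1

   i    0    1    2    3    4    5    6    7
a[i]    7    3    2   27   27    1   17   17
L[i]    1    1    1    2    2    1    2    2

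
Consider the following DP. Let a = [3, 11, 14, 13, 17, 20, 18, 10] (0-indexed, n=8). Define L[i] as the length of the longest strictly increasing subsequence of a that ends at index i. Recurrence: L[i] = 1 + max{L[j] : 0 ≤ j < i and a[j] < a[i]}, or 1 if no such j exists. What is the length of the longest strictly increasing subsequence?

   i    0    1    2    3    4    5    6    7
a[i]    3   11   14   13   17   20   18   10
L[i]    1    2    3    3    4    5    5    2

5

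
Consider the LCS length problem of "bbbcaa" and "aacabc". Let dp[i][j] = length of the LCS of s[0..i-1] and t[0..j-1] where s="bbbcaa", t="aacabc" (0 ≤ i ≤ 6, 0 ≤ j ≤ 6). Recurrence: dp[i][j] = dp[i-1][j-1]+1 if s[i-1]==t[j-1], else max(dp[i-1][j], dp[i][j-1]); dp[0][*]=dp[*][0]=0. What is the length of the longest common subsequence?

2

   ''  a  a  c  a  b  c
''  0  0  0  0  0  0  0
 b  0  0  0  0  0  1  1
 b  0  0  0  0  0  1  1
 b  0  0  0  0  0  1  1
 c  0  0  0  1  1  1  2
 a  0  1  1  1  2  2  2
 a  0  1  2  2  2  2  2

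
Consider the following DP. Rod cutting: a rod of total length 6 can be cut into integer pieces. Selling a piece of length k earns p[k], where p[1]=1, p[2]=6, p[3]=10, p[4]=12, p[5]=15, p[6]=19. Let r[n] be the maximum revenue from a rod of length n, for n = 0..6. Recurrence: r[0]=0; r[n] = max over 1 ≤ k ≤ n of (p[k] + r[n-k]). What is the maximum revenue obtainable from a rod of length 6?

   n    0    1    2    3    4    5    6
r[n]    0    1    6   10   12   16   20

20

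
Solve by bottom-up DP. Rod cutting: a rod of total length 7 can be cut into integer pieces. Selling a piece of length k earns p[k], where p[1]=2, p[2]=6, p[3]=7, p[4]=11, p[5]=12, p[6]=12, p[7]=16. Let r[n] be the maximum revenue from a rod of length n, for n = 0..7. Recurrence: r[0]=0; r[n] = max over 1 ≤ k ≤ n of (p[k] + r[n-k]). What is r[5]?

   n    0    1    2    3    4    5    6    7
r[n]    0    2    6    8   12   14   18   20

14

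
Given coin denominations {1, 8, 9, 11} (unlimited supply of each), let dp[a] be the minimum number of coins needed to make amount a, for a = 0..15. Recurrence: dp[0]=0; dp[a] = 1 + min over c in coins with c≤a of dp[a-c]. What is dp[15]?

5

 a  0  1  2  3  4  5  6  7  8  9 10 11 12 13 14 15
dp  0  1  2  3  4  5  6  7  1  1  2  1  2  3  4  5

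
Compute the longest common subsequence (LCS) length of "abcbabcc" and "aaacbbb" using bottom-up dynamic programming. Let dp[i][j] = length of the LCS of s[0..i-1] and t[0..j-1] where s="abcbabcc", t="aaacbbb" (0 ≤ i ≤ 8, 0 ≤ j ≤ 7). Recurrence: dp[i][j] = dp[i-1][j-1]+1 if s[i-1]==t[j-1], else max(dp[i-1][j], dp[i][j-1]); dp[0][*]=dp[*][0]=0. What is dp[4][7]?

   ''  a  a  a  c  b  b  b
''  0  0  0  0  0  0  0  0
 a  0  1  1  1  1  1  1  1
 b  0  1  1  1  1  2  2  2
 c  0  1  1  1  2  2  2  2
 b  0  1  1  1  2  3  3  3
 a  0  1  2  2  2  3  3  3
 b  0  1  2  2  2  3  4  4
 c  0  1  2  2  3  3  4  4
 c  0  1  2  2  3  3  4  4

3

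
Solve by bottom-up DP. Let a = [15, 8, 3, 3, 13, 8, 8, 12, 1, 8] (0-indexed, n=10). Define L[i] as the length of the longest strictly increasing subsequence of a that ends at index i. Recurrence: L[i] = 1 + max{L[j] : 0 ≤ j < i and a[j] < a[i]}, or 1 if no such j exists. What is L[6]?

   i    0    1    2    3    4    5    6    7    8    9
a[i]   15    8    3    3   13    8    8   12    1    8
L[i]    1    1    1    1    2    2    2    3    1    2

2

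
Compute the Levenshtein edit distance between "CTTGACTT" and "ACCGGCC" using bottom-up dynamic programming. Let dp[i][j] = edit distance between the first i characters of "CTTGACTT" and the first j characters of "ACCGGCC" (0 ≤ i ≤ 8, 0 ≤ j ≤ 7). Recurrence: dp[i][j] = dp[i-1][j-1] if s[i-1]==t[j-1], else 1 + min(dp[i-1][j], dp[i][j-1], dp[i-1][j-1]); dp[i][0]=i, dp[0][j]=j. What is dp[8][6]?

   ''  A  C  C  G  G  C  C
''  0  1  2  3  4  5  6  7
 C  1  1  1  2  3  4  5  6
 T  2  2  2  2  3  4  5  6
 T  3  3  3  3  3  4  5  6
 G  4  4  4  4  3  3  4  5
 A  5  4  5  5  4  4  4  5
 C  6  5  4  5  5  5  4  4
 T  7  6  5  5  6  6  5  5
 T  8  7  6  6  6  7  6  6

6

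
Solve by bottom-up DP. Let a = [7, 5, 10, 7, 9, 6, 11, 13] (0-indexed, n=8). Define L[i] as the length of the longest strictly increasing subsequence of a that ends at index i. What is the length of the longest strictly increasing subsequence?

5

   i    0    1    2    3    4    5    6    7
a[i]    7    5   10    7    9    6   11   13
L[i]    1    1    2    2    3    2    4    5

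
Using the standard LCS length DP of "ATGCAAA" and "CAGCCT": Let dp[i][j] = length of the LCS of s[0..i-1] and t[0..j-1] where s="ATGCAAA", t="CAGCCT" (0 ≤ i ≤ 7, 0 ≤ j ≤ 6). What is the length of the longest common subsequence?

   ''  C  A  G  C  C  T
''  0  0  0  0  0  0  0
 A  0  0  1  1  1  1  1
 T  0  0  1  1  1  1  2
 G  0  0  1  2  2  2  2
 C  0  1  1  2  3  3  3
 A  0  1  2  2  3  3  3
 A  0  1  2  2  3  3  3
 A  0  1  2  2  3  3  3

3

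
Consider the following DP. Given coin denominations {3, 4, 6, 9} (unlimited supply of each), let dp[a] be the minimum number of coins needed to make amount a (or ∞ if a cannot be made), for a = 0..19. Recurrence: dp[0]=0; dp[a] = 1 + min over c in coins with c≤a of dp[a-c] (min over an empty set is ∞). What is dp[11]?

3

 a  0  1  2  3  4  5  6  7  8  9 10 11 12 13 14 15 16 17 18 19
dp  0  -  -  1  1  -  1  2  2  1  2  3  2  2  3  2  3  3  2  3
(- denotes ∞ / unreachable)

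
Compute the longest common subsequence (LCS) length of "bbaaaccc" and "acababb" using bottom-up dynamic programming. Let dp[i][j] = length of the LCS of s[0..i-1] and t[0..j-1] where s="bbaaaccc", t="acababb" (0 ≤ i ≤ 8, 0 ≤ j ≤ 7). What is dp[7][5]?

3

   ''  a  c  a  b  a  b  b
''  0  0  0  0  0  0  0  0
 b  0  0  0  0  1  1  1  1
 b  0  0  0  0  1  1  2  2
 a  0  1  1  1  1  2  2  2
 a  0  1  1  2  2  2  2  2
 a  0  1  1  2  2  3  3  3
 c  0  1  2  2  2  3  3  3
 c  0  1  2  2  2  3  3  3
 c  0  1  2  2  2  3  3  3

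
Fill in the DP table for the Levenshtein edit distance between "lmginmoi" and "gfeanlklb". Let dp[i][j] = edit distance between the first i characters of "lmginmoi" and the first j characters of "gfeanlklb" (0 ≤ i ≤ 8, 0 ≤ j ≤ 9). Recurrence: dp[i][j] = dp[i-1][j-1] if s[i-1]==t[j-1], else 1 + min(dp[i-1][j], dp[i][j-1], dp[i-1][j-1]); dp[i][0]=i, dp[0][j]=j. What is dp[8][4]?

7

   ''  g  f  e  a  n  l  k  l  b
''  0  1  2  3  4  5  6  7  8  9
 l  1  1  2  3  4  5  5  6  7  8
 m  2  2  2  3  4  5  6  6  7  8
 g  3  2  3  3  4  5  6  7  7  8
 i  4  3  3  4  4  5  6  7  8  8
 n  5  4  4  4  5  4  5  6  7  8
 m  6  5  5  5  5  5  5  6  7  8
 o  7  6  6  6  6  6  6  6  7  8
 i  8  7  7  7  7  7  7  7  7  8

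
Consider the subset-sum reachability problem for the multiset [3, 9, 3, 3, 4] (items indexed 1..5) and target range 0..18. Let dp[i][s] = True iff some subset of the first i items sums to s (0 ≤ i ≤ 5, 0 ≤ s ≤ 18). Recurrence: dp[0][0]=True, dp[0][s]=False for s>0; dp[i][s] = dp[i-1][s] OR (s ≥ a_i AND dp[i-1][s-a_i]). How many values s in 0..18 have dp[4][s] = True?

7

i\s   0   1   2   3   4   5   6   7   8   9  10  11  12  13  14  15  16  17  18
  0   T   F   F   F   F   F   F   F   F   F   F   F   F   F   F   F   F   F   F
  1   T   F   F   T   F   F   F   F   F   F   F   F   F   F   F   F   F   F   F
  2   T   F   F   T   F   F   F   F   F   T   F   F   T   F   F   F   F   F   F
  3   T   F   F   T   F   F   T   F   F   T   F   F   T   F   F   T   F   F   F
  4   T   F   F   T   F   F   T   F   F   T   F   F   T   F   F   T   F   F   T
  5   T   F   F   T   T   F   T   T   F   T   T   F   T   T   F   T   T   F   T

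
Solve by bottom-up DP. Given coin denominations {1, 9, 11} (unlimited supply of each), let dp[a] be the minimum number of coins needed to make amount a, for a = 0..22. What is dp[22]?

 a  0  1  2  3  4  5  6  7  8  9 10 11 12 13 14 15 16 17 18 19 20 21 22
dp  0  1  2  3  4  5  6  7  8  1  2  1  2  3  4  5  6  7  2  3  2  3  2

2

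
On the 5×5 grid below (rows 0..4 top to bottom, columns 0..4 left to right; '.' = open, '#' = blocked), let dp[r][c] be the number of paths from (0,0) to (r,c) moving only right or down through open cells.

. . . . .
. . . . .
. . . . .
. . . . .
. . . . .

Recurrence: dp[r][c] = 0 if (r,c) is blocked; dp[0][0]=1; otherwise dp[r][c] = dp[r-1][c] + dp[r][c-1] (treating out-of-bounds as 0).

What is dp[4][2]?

r\c   0   1   2   3   4
  0   1   1   1   1   1
  1   1   2   3   4   5
  2   1   3   6  10  15
  3   1   4  10  20  35
  4   1   5  15  35  70

15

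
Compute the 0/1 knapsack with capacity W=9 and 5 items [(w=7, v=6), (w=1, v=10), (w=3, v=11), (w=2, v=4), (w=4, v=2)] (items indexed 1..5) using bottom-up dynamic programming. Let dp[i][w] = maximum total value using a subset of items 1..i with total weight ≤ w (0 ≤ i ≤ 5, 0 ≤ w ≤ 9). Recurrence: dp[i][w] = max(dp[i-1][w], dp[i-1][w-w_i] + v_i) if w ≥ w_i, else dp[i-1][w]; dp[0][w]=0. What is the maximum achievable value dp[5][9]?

i\w   0   1   2   3   4   5   6   7   8   9
  0   0   0   0   0   0   0   0   0   0   0
  1   0   0   0   0   0   0   0   6   6   6
  2   0  10  10  10  10  10  10  10  16  16
  3   0  10  10  11  21  21  21  21  21  21
  4   0  10  10  14  21  21  25  25  25  25
  5   0  10  10  14  21  21  25  25  25  25

25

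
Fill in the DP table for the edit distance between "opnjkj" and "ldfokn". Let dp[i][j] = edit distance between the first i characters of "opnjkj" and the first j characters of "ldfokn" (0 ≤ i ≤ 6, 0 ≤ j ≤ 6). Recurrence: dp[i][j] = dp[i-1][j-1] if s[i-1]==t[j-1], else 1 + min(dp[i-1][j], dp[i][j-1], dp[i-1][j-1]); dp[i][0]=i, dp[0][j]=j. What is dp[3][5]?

   ''  l  d  f  o  k  n
''  0  1  2  3  4  5  6
 o  1  1  2  3  3  4  5
 p  2  2  2  3  4  4  5
 n  3  3  3  3  4  5  4
 j  4  4  4  4  4  5  5
 k  5  5  5  5  5  4  5
 j  6  6  6  6  6  5  5

5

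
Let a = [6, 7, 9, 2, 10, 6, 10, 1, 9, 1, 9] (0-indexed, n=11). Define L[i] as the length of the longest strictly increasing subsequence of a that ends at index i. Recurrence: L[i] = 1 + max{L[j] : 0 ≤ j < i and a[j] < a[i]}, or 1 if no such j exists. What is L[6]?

   i    0    1    2    3    4    5    6    7    8    9   10
a[i]    6    7    9    2   10    6   10    1    9    1    9
L[i]    1    2    3    1    4    2    4    1    3    1    3

4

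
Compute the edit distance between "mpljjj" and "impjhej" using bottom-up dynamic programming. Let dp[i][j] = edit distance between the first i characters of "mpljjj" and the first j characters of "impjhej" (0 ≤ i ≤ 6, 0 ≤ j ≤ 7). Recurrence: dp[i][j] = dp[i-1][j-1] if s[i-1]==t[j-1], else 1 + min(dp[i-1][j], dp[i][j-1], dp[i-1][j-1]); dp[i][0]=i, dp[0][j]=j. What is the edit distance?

   ''  i  m  p  j  h  e  j
''  0  1  2  3  4  5  6  7
 m  1  1  1  2  3  4  5  6
 p  2  2  2  1  2  3  4  5
 l  3  3  3  2  2  3  4  5
 j  4  4  4  3  2  3  4  4
 j  5  5  5  4  3  3  4  4
 j  6  6  6  5  4  4  4  4

4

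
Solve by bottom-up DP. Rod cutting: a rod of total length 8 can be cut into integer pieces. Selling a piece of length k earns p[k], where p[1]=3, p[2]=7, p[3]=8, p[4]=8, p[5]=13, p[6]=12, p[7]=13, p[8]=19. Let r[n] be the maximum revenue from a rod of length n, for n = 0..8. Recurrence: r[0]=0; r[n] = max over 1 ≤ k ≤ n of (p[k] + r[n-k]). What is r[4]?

   n    0    1    2    3    4    5    6    7    8
r[n]    0    3    7   10   14   17   21   24   28

14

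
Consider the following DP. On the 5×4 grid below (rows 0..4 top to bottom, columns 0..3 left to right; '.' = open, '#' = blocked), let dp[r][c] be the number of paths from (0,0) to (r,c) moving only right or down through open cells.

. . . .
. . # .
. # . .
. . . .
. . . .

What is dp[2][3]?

1

r\c   0   1   2   3
  0   1   1   1   1
  1   1   2   0   1
  2   1   0   0   1
  3   1   1   1   2
  4   1   2   3   5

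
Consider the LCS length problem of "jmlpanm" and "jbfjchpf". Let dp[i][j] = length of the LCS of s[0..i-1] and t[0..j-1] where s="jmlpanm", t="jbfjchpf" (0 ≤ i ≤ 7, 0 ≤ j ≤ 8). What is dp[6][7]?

2

   ''  j  b  f  j  c  h  p  f
''  0  0  0  0  0  0  0  0  0
 j  0  1  1  1  1  1  1  1  1
 m  0  1  1  1  1  1  1  1  1
 l  0  1  1  1  1  1  1  1  1
 p  0  1  1  1  1  1  1  2  2
 a  0  1  1  1  1  1  1  2  2
 n  0  1  1  1  1  1  1  2  2
 m  0  1  1  1  1  1  1  2  2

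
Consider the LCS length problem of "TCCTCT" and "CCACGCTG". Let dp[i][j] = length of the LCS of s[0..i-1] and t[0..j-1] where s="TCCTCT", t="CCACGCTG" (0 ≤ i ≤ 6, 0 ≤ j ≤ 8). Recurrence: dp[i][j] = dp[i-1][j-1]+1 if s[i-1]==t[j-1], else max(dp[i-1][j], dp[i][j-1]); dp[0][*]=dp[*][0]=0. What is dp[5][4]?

3

   ''  C  C  A  C  G  C  T  G
''  0  0  0  0  0  0  0  0  0
 T  0  0  0  0  0  0  0  1  1
 C  0  1  1  1  1  1  1  1  1
 C  0  1  2  2  2  2  2  2  2
 T  0  1  2  2  2  2  2  3  3
 C  0  1  2  2  3  3  3  3  3
 T  0  1  2  2  3  3  3  4  4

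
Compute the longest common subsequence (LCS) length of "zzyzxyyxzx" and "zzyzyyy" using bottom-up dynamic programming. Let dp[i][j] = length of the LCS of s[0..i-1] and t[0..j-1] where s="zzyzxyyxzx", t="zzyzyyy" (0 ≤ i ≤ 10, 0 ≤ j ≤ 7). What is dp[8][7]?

   ''  z  z  y  z  y  y  y
''  0  0  0  0  0  0  0  0
 z  0  1  1  1  1  1  1  1
 z  0  1  2  2  2  2  2  2
 y  0  1  2  3  3  3  3  3
 z  0  1  2  3  4  4  4  4
 x  0  1  2  3  4  4  4  4
 y  0  1  2  3  4  5  5  5
 y  0  1  2  3  4  5  6  6
 x  0  1  2  3  4  5  6  6
 z  0  1  2  3  4  5  6  6
 x  0  1  2  3  4  5  6  6

6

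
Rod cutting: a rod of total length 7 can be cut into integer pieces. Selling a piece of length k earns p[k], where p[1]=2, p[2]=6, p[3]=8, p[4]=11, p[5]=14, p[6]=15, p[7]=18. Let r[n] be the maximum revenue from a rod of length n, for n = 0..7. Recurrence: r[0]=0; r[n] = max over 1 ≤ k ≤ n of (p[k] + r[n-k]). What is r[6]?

18

   n    0    1    2    3    4    5    6    7
r[n]    0    2    6    8   12   14   18   20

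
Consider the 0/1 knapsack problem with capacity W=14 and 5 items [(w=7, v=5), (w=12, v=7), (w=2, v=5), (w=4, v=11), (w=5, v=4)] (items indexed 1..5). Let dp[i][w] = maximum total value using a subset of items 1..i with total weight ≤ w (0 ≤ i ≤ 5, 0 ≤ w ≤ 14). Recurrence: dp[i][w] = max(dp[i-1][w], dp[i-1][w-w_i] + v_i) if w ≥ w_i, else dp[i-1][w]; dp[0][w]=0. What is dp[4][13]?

21

i\w   0   1   2   3   4   5   6   7   8   9  10  11  12  13  14
  0   0   0   0   0   0   0   0   0   0   0   0   0   0   0   0
  1   0   0   0   0   0   0   0   5   5   5   5   5   5   5   5
  2   0   0   0   0   0   0   0   5   5   5   5   5   7   7   7
  3   0   0   5   5   5   5   5   5   5  10  10  10  10  10  12
  4   0   0   5   5  11  11  16  16  16  16  16  16  16  21  21
  5   0   0   5   5  11  11  16  16  16  16  16  20  20  21  21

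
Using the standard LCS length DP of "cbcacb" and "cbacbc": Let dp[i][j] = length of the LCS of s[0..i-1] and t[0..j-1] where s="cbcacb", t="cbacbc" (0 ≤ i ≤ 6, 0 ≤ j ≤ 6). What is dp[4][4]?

   ''  c  b  a  c  b  c
''  0  0  0  0  0  0  0
 c  0  1  1  1  1  1  1
 b  0  1  2  2  2  2  2
 c  0  1  2  2  3  3  3
 a  0  1  2  3  3  3  3
 c  0  1  2  3  4  4  4
 b  0  1  2  3  4  5  5

3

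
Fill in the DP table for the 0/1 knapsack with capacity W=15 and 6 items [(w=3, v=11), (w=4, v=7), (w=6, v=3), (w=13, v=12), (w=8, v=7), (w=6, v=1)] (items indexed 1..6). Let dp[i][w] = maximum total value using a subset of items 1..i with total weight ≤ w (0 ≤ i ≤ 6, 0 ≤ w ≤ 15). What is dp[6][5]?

i\w   0   1   2   3   4   5   6   7   8   9  10  11  12  13  14  15
  0   0   0   0   0   0   0   0   0   0   0   0   0   0   0   0   0
  1   0   0   0  11  11  11  11  11  11  11  11  11  11  11  11  11
  2   0   0   0  11  11  11  11  18  18  18  18  18  18  18  18  18
  3   0   0   0  11  11  11  11  18  18  18  18  18  18  21  21  21
  4   0   0   0  11  11  11  11  18  18  18  18  18  18  21  21  21
  5   0   0   0  11  11  11  11  18  18  18  18  18  18  21  21  25
  6   0   0   0  11  11  11  11  18  18  18  18  18  18  21  21  25

11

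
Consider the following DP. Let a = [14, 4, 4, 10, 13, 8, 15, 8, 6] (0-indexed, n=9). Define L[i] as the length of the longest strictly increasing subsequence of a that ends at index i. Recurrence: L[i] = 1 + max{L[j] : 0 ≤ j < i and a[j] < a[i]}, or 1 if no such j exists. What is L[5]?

2

   i    0    1    2    3    4    5    6    7    8
a[i]   14    4    4   10   13    8   15    8    6
L[i]    1    1    1    2    3    2    4    2    2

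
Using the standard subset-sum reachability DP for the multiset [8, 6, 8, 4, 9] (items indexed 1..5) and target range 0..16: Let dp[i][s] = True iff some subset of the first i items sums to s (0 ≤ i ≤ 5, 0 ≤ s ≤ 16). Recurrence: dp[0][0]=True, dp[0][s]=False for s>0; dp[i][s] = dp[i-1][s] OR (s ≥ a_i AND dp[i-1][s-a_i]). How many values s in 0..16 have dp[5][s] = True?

11

i\s   0   1   2   3   4   5   6   7   8   9  10  11  12  13  14  15  16
  0   T   F   F   F   F   F   F   F   F   F   F   F   F   F   F   F   F
  1   T   F   F   F   F   F   F   F   T   F   F   F   F   F   F   F   F
  2   T   F   F   F   F   F   T   F   T   F   F   F   F   F   T   F   F
  3   T   F   F   F   F   F   T   F   T   F   F   F   F   F   T   F   T
  4   T   F   F   F   T   F   T   F   T   F   T   F   T   F   T   F   T
  5   T   F   F   F   T   F   T   F   T   T   T   F   T   T   T   T   T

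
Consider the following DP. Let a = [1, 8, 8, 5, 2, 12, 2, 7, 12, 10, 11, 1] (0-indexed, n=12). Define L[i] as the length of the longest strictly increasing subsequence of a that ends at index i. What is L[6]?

2

   i    0    1    2    3    4    5    6    7    8    9   10   11
a[i]    1    8    8    5    2   12    2    7   12   10   11    1
L[i]    1    2    2    2    2    3    2    3    4    4    5    1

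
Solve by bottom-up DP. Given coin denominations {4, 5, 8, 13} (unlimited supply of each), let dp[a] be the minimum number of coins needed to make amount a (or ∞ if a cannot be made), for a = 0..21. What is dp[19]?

4

 a  0  1  2  3  4  5  6  7  8  9 10 11 12 13 14 15 16 17 18 19 20 21
dp  0  -  -  -  1  1  -  -  1  2  2  -  2  1  3  3  2  2  2  4  3  2
(- denotes ∞ / unreachable)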